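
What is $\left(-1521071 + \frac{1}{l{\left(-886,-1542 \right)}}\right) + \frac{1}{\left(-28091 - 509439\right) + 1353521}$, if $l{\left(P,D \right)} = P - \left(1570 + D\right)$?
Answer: $- \frac{1134438745989031}{745815774} \approx -1.5211 \cdot 10^{6}$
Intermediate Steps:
$l{\left(P,D \right)} = -1570 + P - D$
$\left(-1521071 + \frac{1}{l{\left(-886,-1542 \right)}}\right) + \frac{1}{\left(-28091 - 509439\right) + 1353521} = \left(-1521071 + \frac{1}{-1570 - 886 - -1542}\right) + \frac{1}{\left(-28091 - 509439\right) + 1353521} = \left(-1521071 + \frac{1}{-1570 - 886 + 1542}\right) + \frac{1}{\left(-28091 - 509439\right) + 1353521} = \left(-1521071 + \frac{1}{-914}\right) + \frac{1}{-537530 + 1353521} = \left(-1521071 - \frac{1}{914}\right) + \frac{1}{815991} = - \frac{1390258895}{914} + \frac{1}{815991} = - \frac{1134438745989031}{745815774}$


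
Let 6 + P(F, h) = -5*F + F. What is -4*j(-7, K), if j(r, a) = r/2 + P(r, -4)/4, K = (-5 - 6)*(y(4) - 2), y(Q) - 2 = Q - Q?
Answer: -8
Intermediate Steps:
y(Q) = 2 (y(Q) = 2 + (Q - Q) = 2 + 0 = 2)
P(F, h) = -6 - 4*F (P(F, h) = -6 + (-5*F + F) = -6 - 4*F)
K = 0 (K = (-5 - 6)*(2 - 2) = -11*0 = 0)
j(r, a) = -3/2 - r/2 (j(r, a) = r/2 + (-6 - 4*r)/4 = r*(½) + (-6 - 4*r)*(¼) = r/2 + (-3/2 - r) = -3/2 - r/2)
-4*j(-7, K) = -4*(-3/2 - ½*(-7)) = -4*(-3/2 + 7/2) = -4*2 = -8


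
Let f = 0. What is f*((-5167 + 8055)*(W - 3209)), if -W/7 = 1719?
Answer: 0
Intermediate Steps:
W = -12033 (W = -7*1719 = -12033)
f*((-5167 + 8055)*(W - 3209)) = 0*((-5167 + 8055)*(-12033 - 3209)) = 0*(2888*(-15242)) = 0*(-44018896) = 0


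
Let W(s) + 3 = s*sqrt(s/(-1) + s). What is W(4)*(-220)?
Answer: 660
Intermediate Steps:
W(s) = -3 (W(s) = -3 + s*sqrt(s/(-1) + s) = -3 + s*sqrt(s*(-1) + s) = -3 + s*sqrt(-s + s) = -3 + s*sqrt(0) = -3 + s*0 = -3 + 0 = -3)
W(4)*(-220) = -3*(-220) = 660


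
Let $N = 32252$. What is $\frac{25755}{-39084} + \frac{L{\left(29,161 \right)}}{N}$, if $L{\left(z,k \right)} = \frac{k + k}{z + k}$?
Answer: $- \frac{1643864212}{2494813145} \approx -0.65891$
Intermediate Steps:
$L{\left(z,k \right)} = \frac{2 k}{k + z}$
$\frac{25755}{-39084} + \frac{L{\left(29,161 \right)}}{N} = \frac{25755}{-39084} + \frac{2 \cdot 161 \frac{1}{161 + 29}}{32252} = 25755 \left(- \frac{1}{39084}\right) + 2 \cdot 161 \cdot \frac{1}{190} \cdot \frac{1}{32252} = - \frac{8585}{13028} + 2 \cdot 161 \cdot \frac{1}{190} \cdot \frac{1}{32252} = - \frac{8585}{13028} + \frac{161}{95} \cdot \frac{1}{32252} = - \frac{8585}{13028} + \frac{161}{3063940} = - \frac{1643864212}{2494813145}$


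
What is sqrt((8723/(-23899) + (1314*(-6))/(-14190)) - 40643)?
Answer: 7*I*sqrt(2649777384253620610)/56521135 ≈ 201.6*I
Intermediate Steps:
sqrt((8723/(-23899) + (1314*(-6))/(-14190)) - 40643) = sqrt((8723*(-1/23899) - 7884*(-1/14190)) - 40643) = sqrt((-8723/23899 + 1314/2365) - 40643) = sqrt(10773391/56521135 - 40643) = sqrt(-2297177716414/56521135) = 7*I*sqrt(2649777384253620610)/56521135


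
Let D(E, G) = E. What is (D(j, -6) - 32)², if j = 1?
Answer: 961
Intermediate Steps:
(D(j, -6) - 32)² = (1 - 32)² = (-31)² = 961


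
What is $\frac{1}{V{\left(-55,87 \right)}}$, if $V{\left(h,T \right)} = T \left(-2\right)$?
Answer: $- \frac{1}{174} \approx -0.0057471$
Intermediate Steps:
$V{\left(h,T \right)} = - 2 T$
$\frac{1}{V{\left(-55,87 \right)}} = \frac{1}{\left(-2\right) 87} = \frac{1}{-174} = - \frac{1}{174}$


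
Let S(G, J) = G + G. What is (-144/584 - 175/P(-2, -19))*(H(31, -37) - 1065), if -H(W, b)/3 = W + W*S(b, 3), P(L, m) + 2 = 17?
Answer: -4977972/73 ≈ -68191.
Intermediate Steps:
S(G, J) = 2*G
P(L, m) = 15 (P(L, m) = -2 + 17 = 15)
H(W, b) = -3*W - 6*W*b (H(W, b) = -3*(W + W*(2*b)) = -3*(W + 2*W*b) = -3*W - 6*W*b)
(-144/584 - 175/P(-2, -19))*(H(31, -37) - 1065) = (-144/584 - 175/15)*(-3*31*(1 + 2*(-37)) - 1065) = (-144*1/584 - 175*1/15)*(-3*31*(1 - 74) - 1065) = (-18/73 - 35/3)*(-3*31*(-73) - 1065) = -2609*(6789 - 1065)/219 = -2609/219*5724 = -4977972/73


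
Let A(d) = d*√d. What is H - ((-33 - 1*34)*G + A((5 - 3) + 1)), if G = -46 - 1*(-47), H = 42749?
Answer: 42816 - 3*√3 ≈ 42811.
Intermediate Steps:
A(d) = d^(3/2)
G = 1 (G = -46 + 47 = 1)
H - ((-33 - 1*34)*G + A((5 - 3) + 1)) = 42749 - ((-33 - 1*34)*1 + ((5 - 3) + 1)^(3/2)) = 42749 - ((-33 - 34)*1 + (2 + 1)^(3/2)) = 42749 - (-67*1 + 3^(3/2)) = 42749 - (-67 + 3*√3) = 42749 + (67 - 3*√3) = 42816 - 3*√3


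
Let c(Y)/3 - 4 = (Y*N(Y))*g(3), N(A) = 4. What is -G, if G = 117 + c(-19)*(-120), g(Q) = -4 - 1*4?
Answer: 220203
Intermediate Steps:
g(Q) = -8 (g(Q) = -4 - 4 = -8)
c(Y) = 12 - 96*Y (c(Y) = 12 + 3*((Y*4)*(-8)) = 12 + 3*((4*Y)*(-8)) = 12 + 3*(-32*Y) = 12 - 96*Y)
G = -220203 (G = 117 + (12 - 96*(-19))*(-120) = 117 + (12 + 1824)*(-120) = 117 + 1836*(-120) = 117 - 220320 = -220203)
-G = -1*(-220203) = 220203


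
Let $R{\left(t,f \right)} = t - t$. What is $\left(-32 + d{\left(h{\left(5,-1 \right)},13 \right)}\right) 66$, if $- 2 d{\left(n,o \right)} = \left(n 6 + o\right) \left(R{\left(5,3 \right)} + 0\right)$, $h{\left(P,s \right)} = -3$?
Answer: $-2112$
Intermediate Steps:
$R{\left(t,f \right)} = 0$
$d{\left(n,o \right)} = 0$ ($d{\left(n,o \right)} = - \frac{\left(n 6 + o\right) \left(0 + 0\right)}{2} = - \frac{\left(6 n + o\right) 0}{2} = - \frac{\left(o + 6 n\right) 0}{2} = \left(- \frac{1}{2}\right) 0 = 0$)
$\left(-32 + d{\left(h{\left(5,-1 \right)},13 \right)}\right) 66 = \left(-32 + 0\right) 66 = \left(-32\right) 66 = -2112$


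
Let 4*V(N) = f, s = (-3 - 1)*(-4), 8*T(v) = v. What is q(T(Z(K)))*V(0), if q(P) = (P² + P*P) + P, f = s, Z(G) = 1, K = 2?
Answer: 5/8 ≈ 0.62500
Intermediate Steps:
T(v) = v/8
s = 16 (s = -4*(-4) = 16)
f = 16
V(N) = 4 (V(N) = (¼)*16 = 4)
q(P) = P + 2*P² (q(P) = (P² + P²) + P = 2*P² + P = P + 2*P²)
q(T(Z(K)))*V(0) = (((⅛)*1)*(1 + 2*((⅛)*1)))*4 = ((1 + 2*(⅛))/8)*4 = ((1 + ¼)/8)*4 = ((⅛)*(5/4))*4 = (5/32)*4 = 5/8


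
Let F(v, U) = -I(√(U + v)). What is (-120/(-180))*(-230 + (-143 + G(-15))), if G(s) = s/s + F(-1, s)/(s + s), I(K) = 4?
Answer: -11156/45 ≈ -247.91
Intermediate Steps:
F(v, U) = -4 (F(v, U) = -1*4 = -4)
G(s) = 1 - 2/s (G(s) = s/s - 4/(s + s) = 1 - 4*1/(2*s) = 1 - 2/s)
(-120/(-180))*(-230 + (-143 + G(-15))) = (-120/(-180))*(-230 + (-143 + (-2 - 15)/(-15))) = (-120*(-1/180))*(-230 + (-143 - 1/15*(-17))) = 2*(-230 + (-143 + 17/15))/3 = 2*(-230 - 2128/15)/3 = (⅔)*(-5578/15) = -11156/45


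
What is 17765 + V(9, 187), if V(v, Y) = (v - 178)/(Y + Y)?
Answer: 6643941/374 ≈ 17765.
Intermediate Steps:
V(v, Y) = (-178 + v)/(2*Y) (V(v, Y) = (-178 + v)/((2*Y)) = (-178 + v)*(1/(2*Y)) = (-178 + v)/(2*Y))
17765 + V(9, 187) = 17765 + (½)*(-178 + 9)/187 = 17765 + (½)*(1/187)*(-169) = 17765 - 169/374 = 6643941/374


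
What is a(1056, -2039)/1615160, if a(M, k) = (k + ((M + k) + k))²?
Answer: 25613721/1615160 ≈ 15.858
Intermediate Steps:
a(M, k) = (M + 3*k)² (a(M, k) = (k + (M + 2*k))² = (M + 3*k)²)
a(1056, -2039)/1615160 = (1056 + 3*(-2039))²/1615160 = (1056 - 6117)²*(1/1615160) = (-5061)²*(1/1615160) = 25613721*(1/1615160) = 25613721/1615160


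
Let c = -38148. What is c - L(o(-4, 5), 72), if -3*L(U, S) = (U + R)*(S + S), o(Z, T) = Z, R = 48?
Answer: -36036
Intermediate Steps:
L(U, S) = -2*S*(48 + U)/3 (L(U, S) = -(U + 48)*(S + S)/3 = -(48 + U)*2*S/3 = -2*S*(48 + U)/3)
c - L(o(-4, 5), 72) = -38148 - (-2)*72*(48 - 4)/3 = -38148 - (-2)*72*44/3 = -38148 - 1*(-2112) = -38148 + 2112 = -36036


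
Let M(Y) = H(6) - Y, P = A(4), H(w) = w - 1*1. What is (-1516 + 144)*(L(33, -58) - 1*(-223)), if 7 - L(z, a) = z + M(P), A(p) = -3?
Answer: -259308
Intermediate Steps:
H(w) = -1 + w (H(w) = w - 1 = -1 + w)
P = -3
M(Y) = 5 - Y (M(Y) = (-1 + 6) - Y = 5 - Y)
L(z, a) = -1 - z (L(z, a) = 7 - (z + (5 - 1*(-3))) = 7 - (z + (5 + 3)) = 7 - (z + 8) = 7 - (8 + z) = 7 + (-8 - z) = -1 - z)
(-1516 + 144)*(L(33, -58) - 1*(-223)) = (-1516 + 144)*((-1 - 1*33) - 1*(-223)) = -1372*((-1 - 33) + 223) = -1372*(-34 + 223) = -1372*189 = -259308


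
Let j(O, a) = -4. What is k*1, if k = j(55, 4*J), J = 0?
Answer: -4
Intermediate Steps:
k = -4
k*1 = -4*1 = -4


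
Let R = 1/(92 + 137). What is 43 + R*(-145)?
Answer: 9702/229 ≈ 42.367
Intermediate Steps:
R = 1/229 ≈ 0.0043668
43 + R*(-145) = 43 + (1/229)*(-145) = 43 - 145/229 = 9702/229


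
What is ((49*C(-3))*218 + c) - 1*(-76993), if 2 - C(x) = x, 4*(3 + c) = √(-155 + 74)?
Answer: 130400 + 9*I/4 ≈ 1.304e+5 + 2.25*I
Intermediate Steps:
c = -3 + 9*I/4 (c = -3 + √(-155 + 74)/4 = -3 + √(-81)/4 = -3 + (9*I)/4 = -3 + 9*I/4 ≈ -3.0 + 2.25*I)
C(x) = 2 - x
((49*C(-3))*218 + c) - 1*(-76993) = ((49*(2 - 1*(-3)))*218 + (-3 + 9*I/4)) - 1*(-76993) = ((49*(2 + 3))*218 + (-3 + 9*I/4)) + 76993 = ((49*5)*218 + (-3 + 9*I/4)) + 76993 = (245*218 + (-3 + 9*I/4)) + 76993 = (53410 + (-3 + 9*I/4)) + 76993 = (53407 + 9*I/4) + 76993 = 130400 + 9*I/4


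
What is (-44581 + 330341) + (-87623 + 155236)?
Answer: 353373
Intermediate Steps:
(-44581 + 330341) + (-87623 + 155236) = 285760 + 67613 = 353373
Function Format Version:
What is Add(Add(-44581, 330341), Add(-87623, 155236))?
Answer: 353373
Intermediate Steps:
Add(Add(-44581, 330341), Add(-87623, 155236)) = Add(285760, 67613) = 353373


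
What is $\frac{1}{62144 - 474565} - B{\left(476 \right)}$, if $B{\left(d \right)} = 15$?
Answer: $- \frac{6186316}{412421} \approx -15.0$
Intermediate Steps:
$\frac{1}{62144 - 474565} - B{\left(476 \right)} = \frac{1}{62144 - 474565} - 15 = \frac{1}{-412421} - 15 = - \frac{1}{412421} - 15 = - \frac{6186316}{412421}$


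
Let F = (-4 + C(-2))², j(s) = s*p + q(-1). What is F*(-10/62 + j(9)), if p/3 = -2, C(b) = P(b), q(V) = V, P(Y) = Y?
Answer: -61560/31 ≈ -1985.8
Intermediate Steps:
C(b) = b
p = -6 (p = 3*(-2) = -6)
j(s) = -1 - 6*s (j(s) = s*(-6) - 1 = -6*s - 1 = -1 - 6*s)
F = 36 (F = (-4 - 2)² = (-6)² = 36)
F*(-10/62 + j(9)) = 36*(-10/62 + (-1 - 6*9)) = 36*(-10*1/62 + (-1 - 54)) = 36*(-5/31 - 55) = 36*(-1710/31) = -61560/31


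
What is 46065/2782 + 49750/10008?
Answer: 149855755/6960564 ≈ 21.529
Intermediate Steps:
46065/2782 + 49750/10008 = 46065*(1/2782) + 49750*(1/10008) = 46065/2782 + 24875/5004 = 149855755/6960564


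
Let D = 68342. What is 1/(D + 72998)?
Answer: 1/141340 ≈ 7.0751e-6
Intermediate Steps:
1/(D + 72998) = 1/(68342 + 72998) = 1/141340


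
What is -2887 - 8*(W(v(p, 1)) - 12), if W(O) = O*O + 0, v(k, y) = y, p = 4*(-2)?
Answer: -2799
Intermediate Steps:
p = -8
W(O) = O² (W(O) = O² + 0 = O²)
-2887 - 8*(W(v(p, 1)) - 12) = -2887 - 8*(1² - 12) = -2887 - 8*(1 - 12) = -2887 - 8*(-11) = -2887 - 1*(-88) = -2887 + 88 = -2799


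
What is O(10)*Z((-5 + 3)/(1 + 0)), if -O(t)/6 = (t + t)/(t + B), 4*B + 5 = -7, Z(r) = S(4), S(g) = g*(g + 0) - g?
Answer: -1440/7 ≈ -205.71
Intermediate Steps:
S(g) = g² - g (S(g) = g*g - g = g² - g)
Z(r) = 12 (Z(r) = 4*(-1 + 4) = 4*3 = 12)
B = -3 (B = -5/4 + (¼)*(-7) = -5/4 - 7/4 = -3)
O(t) = -12*t/(-3 + t) (O(t) = -6*(t + t)/(t - 3) = -6*2*t/(-3 + t) = -12*t/(-3 + t))
O(10)*Z((-5 + 3)/(1 + 0)) = -12*10/(-3 + 10)*12 = -12*10/7*12 = -12*10*⅐*12 = -120/7*12 = -1440/7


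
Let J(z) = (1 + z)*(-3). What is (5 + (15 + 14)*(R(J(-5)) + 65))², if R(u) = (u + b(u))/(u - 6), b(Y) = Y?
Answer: 4024036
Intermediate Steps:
J(z) = -3 - 3*z
R(u) = 2*u/(-6 + u) (R(u) = (u + u)/(u - 6) = (2*u)/(-6 + u) = 2*u/(-6 + u))
(5 + (15 + 14)*(R(J(-5)) + 65))² = (5 + (15 + 14)*(2*(-3 - 3*(-5))/(-6 + (-3 - 3*(-5))) + 65))² = (5 + 29*(2*(-3 + 15)/(-6 + (-3 + 15)) + 65))² = (5 + 29*(2*12/(-6 + 12) + 65))² = (5 + 29*(2*12/6 + 65))² = (5 + 29*(2*12*(⅙) + 65))² = (5 + 29*(4 + 65))² = (5 + 29*69)² = (5 + 2001)² = 2006² = 4024036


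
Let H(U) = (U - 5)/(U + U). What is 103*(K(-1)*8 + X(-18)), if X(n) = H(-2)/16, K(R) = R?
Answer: -52015/64 ≈ -812.73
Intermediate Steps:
H(U) = (-5 + U)/(2*U) (H(U) = (-5 + U)/((2*U)) = (-5 + U)*(1/(2*U)) = (-5 + U)/(2*U))
X(n) = 7/64 (X(n) = ((1/2)*(-5 - 2)/(-2))/16 = ((1/2)*(-1/2)*(-7))*(1/16) = (7/4)*(1/16) = 7/64)
103*(K(-1)*8 + X(-18)) = 103*(-1*8 + 7/64) = 103*(-8 + 7/64) = 103*(-505/64) = -52015/64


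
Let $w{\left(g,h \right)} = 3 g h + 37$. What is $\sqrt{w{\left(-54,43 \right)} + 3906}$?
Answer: $i \sqrt{3023} \approx 54.982 i$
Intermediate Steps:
$w{\left(g,h \right)} = 37 + 3 g h$ ($w{\left(g,h \right)} = 3 g h + 37 = 37 + 3 g h$)
$\sqrt{w{\left(-54,43 \right)} + 3906} = \sqrt{\left(37 + 3 \left(-54\right) 43\right) + 3906} = \sqrt{\left(37 - 6966\right) + 3906} = \sqrt{-6929 + 3906} = \sqrt{-3023} = i \sqrt{3023}$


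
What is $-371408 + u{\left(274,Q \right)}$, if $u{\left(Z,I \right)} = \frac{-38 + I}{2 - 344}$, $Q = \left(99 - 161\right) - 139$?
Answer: $- \frac{127021297}{342} \approx -3.7141 \cdot 10^{5}$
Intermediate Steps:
$Q = -201$ ($Q = -62 - 139 = -201$)
$u{\left(Z,I \right)} = \frac{1}{9} - \frac{I}{342}$ ($u{\left(Z,I \right)} = \frac{-38 + I}{-342} = \left(-38 + I\right) \left(- \frac{1}{342}\right) = \frac{1}{9} - \frac{I}{342}$)
$-371408 + u{\left(274,Q \right)} = -371408 + \left(\frac{1}{9} - - \frac{67}{114}\right) = -371408 + \left(\frac{1}{9} + \frac{67}{114}\right) = -371408 + \frac{239}{342} = - \frac{127021297}{342}$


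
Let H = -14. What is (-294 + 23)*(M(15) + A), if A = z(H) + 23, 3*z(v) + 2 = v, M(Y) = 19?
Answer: -29810/3 ≈ -9936.7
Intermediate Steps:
z(v) = -2/3 + v/3
A = 53/3 (A = (-2/3 + (1/3)*(-14)) + 23 = (-2/3 - 14/3) + 23 = -16/3 + 23 = 53/3 ≈ 17.667)
(-294 + 23)*(M(15) + A) = (-294 + 23)*(19 + 53/3) = -271*110/3 = -29810/3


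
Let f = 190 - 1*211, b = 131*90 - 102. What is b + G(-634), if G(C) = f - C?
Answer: 12301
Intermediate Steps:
b = 11688 (b = 11790 - 102 = 11688)
f = -21 (f = 190 - 211 = -21)
G(C) = -21 - C
b + G(-634) = 11688 + (-21 - 1*(-634)) = 11688 + (-21 + 634) = 11688 + 613 = 12301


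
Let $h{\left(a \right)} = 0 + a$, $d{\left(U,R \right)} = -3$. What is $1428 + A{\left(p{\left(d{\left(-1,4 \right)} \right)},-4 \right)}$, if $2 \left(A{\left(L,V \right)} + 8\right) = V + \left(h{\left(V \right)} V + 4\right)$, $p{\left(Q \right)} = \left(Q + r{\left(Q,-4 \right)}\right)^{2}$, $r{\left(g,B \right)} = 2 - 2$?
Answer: $1428$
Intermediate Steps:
$r{\left(g,B \right)} = 0$ ($r{\left(g,B \right)} = 2 - 2 = 0$)
$h{\left(a \right)} = a$
$p{\left(Q \right)} = Q^{2}$ ($p{\left(Q \right)} = \left(Q + 0\right)^{2} = Q^{2}$)
$A{\left(L,V \right)} = -6 + \frac{V}{2} + \frac{V^{2}}{2}$ ($A{\left(L,V \right)} = -8 + \frac{V + \left(V V + 4\right)}{2} = -8 + \frac{V + \left(V^{2} + 4\right)}{2} = -8 + \frac{V + \left(4 + V^{2}\right)}{2} = -8 + \frac{4 + V + V^{2}}{2} = -8 + \left(2 + \frac{V}{2} + \frac{V^{2}}{2}\right) = -6 + \frac{V}{2} + \frac{V^{2}}{2}$)
$1428 + A{\left(p{\left(d{\left(-1,4 \right)} \right)},-4 \right)} = 1428 + \left(-6 + \frac{1}{2} \left(-4\right) + \frac{\left(-4\right)^{2}}{2}\right) = 1428 - 0 = 1428 + 0 = 1428$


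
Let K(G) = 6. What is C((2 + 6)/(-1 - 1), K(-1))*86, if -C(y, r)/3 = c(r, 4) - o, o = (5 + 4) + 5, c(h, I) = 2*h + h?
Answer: -1032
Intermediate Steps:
c(h, I) = 3*h
o = 14 (o = 9 + 5 = 14)
C(y, r) = 42 - 9*r (C(y, r) = -3*(3*r - 1*14) = -3*(3*r - 14) = -3*(-14 + 3*r) = 42 - 9*r)
C((2 + 6)/(-1 - 1), K(-1))*86 = (42 - 9*6)*86 = (42 - 54)*86 = -12*86 = -1032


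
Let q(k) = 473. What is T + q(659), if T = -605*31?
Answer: -18282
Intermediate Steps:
T = -18755
T + q(659) = -18755 + 473 = -18282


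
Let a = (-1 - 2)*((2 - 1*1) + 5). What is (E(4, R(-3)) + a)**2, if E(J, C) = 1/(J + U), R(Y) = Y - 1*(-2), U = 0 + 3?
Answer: 15625/49 ≈ 318.88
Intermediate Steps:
U = 3
R(Y) = 2 + Y (R(Y) = Y + 2 = 2 + Y)
E(J, C) = 1/(3 + J) (E(J, C) = 1/(J + 3) = 1/(3 + J))
a = -18 (a = -3*((2 - 1) + 5) = -3*(1 + 5) = -3*6 = -18)
(E(4, R(-3)) + a)**2 = (1/(3 + 4) - 18)**2 = (1/7 - 18)**2 = (-125/7)**2 = 15625/49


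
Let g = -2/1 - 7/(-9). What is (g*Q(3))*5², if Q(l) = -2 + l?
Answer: -275/9 ≈ -30.556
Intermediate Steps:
g = -11/9 (g = -2*1 - 7*(-⅑) = -2 + 7/9 = -11/9 ≈ -1.2222)
(g*Q(3))*5² = -11*(-2 + 3)/9*5² = -11/9*1*25 = -11/9*25 = -275/9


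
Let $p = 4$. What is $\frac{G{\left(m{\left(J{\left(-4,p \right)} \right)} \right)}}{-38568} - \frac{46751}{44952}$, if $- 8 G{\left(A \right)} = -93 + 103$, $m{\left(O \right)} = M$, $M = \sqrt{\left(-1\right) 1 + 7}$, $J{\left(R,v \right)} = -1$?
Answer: $- \frac{300506063}{288951456} \approx -1.04$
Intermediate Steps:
$M = \sqrt{6}$ ($M = \sqrt{-1 + 7} = \sqrt{6} \approx 2.4495$)
$m{\left(O \right)} = \sqrt{6}$
$G{\left(A \right)} = - \frac{5}{4}$ ($G{\left(A \right)} = - \frac{-93 + 103}{8} = \left(- \frac{1}{8}\right) 10 = - \frac{5}{4}$)
$\frac{G{\left(m{\left(J{\left(-4,p \right)} \right)} \right)}}{-38568} - \frac{46751}{44952} = - \frac{5}{4 \left(-38568\right)} - \frac{46751}{44952} = \left(- \frac{5}{4}\right) \left(- \frac{1}{38568}\right) - \frac{46751}{44952} = \frac{5}{154272} - \frac{46751}{44952} = - \frac{300506063}{288951456}$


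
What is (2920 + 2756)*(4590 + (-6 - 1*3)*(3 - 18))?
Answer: 26819100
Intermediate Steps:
(2920 + 2756)*(4590 + (-6 - 1*3)*(3 - 18)) = 5676*(4590 + (-6 - 3)*(-15)) = 5676*(4590 - 9*(-15)) = 5676*(4590 + 135) = 5676*4725 = 26819100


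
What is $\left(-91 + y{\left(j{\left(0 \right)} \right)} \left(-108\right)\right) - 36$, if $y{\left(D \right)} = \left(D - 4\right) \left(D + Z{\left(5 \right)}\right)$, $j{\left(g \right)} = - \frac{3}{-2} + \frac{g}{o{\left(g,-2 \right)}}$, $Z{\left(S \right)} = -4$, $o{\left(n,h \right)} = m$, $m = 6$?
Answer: $-802$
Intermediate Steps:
$o{\left(n,h \right)} = 6$
$j{\left(g \right)} = \frac{3}{2} + \frac{g}{6}$ ($j{\left(g \right)} = - \frac{3}{-2} + \frac{g}{6} = \left(-3\right) \left(- \frac{1}{2}\right) + g \frac{1}{6} = \frac{3}{2} + \frac{g}{6}$)
$y{\left(D \right)} = \left(-4 + D\right)^{2}$ ($y{\left(D \right)} = \left(D - 4\right) \left(D - 4\right) = \left(-4 + D\right) \left(-4 + D\right) = \left(-4 + D\right)^{2}$)
$\left(-91 + y{\left(j{\left(0 \right)} \right)} \left(-108\right)\right) - 36 = \left(-91 + \left(16 + \left(\frac{3}{2} + \frac{1}{6} \cdot 0\right)^{2} - 8 \left(\frac{3}{2} + \frac{1}{6} \cdot 0\right)\right) \left(-108\right)\right) - 36 = \left(-91 + \left(16 + \left(\frac{3}{2} + 0\right)^{2} - 8 \left(\frac{3}{2} + 0\right)\right) \left(-108\right)\right) - 36 = \left(-91 + \left(16 + \left(\frac{3}{2}\right)^{2} - 12\right) \left(-108\right)\right) - 36 = \left(-91 + \left(16 + \frac{9}{4} - 12\right) \left(-108\right)\right) - 36 = \left(-91 + \frac{25}{4} \left(-108\right)\right) - 36 = \left(-91 - 675\right) - 36 = -766 - 36 = -802$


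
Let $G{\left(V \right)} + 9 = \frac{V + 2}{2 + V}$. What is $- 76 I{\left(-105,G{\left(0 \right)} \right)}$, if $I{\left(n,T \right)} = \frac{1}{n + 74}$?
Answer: $\frac{76}{31} \approx 2.4516$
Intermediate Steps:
$G{\left(V \right)} = -8$ ($G{\left(V \right)} = -9 + \frac{V + 2}{2 + V} = -9 + \frac{2 + V}{2 + V} = -9 + 1 = -8$)
$I{\left(n,T \right)} = \frac{1}{74 + n}$
$- 76 I{\left(-105,G{\left(0 \right)} \right)} = - \frac{76}{74 - 105} = - \frac{76}{-31} = \left(-76\right) \left(- \frac{1}{31}\right) = \frac{76}{31}$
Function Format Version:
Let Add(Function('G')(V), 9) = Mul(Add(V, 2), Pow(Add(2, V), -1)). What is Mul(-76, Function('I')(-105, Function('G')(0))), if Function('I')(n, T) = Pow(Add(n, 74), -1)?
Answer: Rational(76, 31) ≈ 2.4516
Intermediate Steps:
Function('G')(V) = -8 (Function('G')(V) = Add(-9, Mul(Add(V, 2), Pow(Add(2, V), -1))) = Add(-9, Mul(Add(2, V), Pow(Add(2, V), -1))) = Add(-9, 1) = -8)
Function('I')(n, T) = Pow(Add(74, n), -1)
Mul(-76, Function('I')(-105, Function('G')(0))) = Mul(-76, Pow(Add(74, -105), -1)) = Mul(-76, Pow(-31, -1)) = Mul(-76, Rational(-1, 31)) = Rational(76, 31)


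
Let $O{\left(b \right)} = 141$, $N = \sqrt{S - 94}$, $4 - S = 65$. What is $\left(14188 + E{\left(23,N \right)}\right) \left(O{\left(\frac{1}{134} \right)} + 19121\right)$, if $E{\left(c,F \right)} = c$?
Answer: $273732282$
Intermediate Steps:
$S = -61$ ($S = 4 - 65 = -61$)
$N = i \sqrt{155}$ ($N = \sqrt{-61 - 94} = \sqrt{-155} = i \sqrt{155} \approx 12.45 i$)
$\left(14188 + E{\left(23,N \right)}\right) \left(O{\left(\frac{1}{134} \right)} + 19121\right) = \left(14188 + 23\right) \left(141 + 19121\right) = 14211 \cdot 19262 = 273732282$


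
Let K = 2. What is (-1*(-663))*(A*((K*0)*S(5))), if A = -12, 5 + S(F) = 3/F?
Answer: 0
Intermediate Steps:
S(F) = -5 + 3/F
(-1*(-663))*(A*((K*0)*S(5))) = (-1*(-663))*(-12*2*0*(-5 + 3/5)) = 663*(-0*(-5 + 3*(⅕))) = 663*(-0*(-5 + ⅗)) = 663*(-0*(-22)/5) = 663*(-12*0) = 663*0 = 0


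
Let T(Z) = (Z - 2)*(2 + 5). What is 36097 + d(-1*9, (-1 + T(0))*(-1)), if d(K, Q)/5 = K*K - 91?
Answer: 36047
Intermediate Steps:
T(Z) = -14 + 7*Z (T(Z) = (-2 + Z)*7 = -14 + 7*Z)
d(K, Q) = -455 + 5*K² (d(K, Q) = 5*(K*K - 91) = 5*(K² - 91) = 5*(-91 + K²) = -455 + 5*K²)
36097 + d(-1*9, (-1 + T(0))*(-1)) = 36097 + (-455 + 5*(-1*9)²) = 36097 + (-455 + 5*(-9)²) = 36097 + (-455 + 5*81) = 36097 + (-455 + 405) = 36097 - 50 = 36047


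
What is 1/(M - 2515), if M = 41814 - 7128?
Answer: 1/32171 ≈ 3.1084e-5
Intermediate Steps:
M = 34686
1/(M - 2515) = 1/(34686 - 2515) = 1/32171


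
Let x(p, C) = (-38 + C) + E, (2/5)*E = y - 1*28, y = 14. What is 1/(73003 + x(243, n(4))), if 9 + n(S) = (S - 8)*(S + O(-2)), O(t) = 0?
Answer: 1/72905 ≈ 1.3716e-5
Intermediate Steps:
E = -35 (E = 5*(14 - 1*28)/2 = 5*(14 - 28)/2 = (5/2)*(-14) = -35)
n(S) = -9 + S*(-8 + S) (n(S) = -9 + (S - 8)*(S + 0) = -9 + (-8 + S)*S = -9 + S*(-8 + S))
x(p, C) = -73 + C (x(p, C) = (-38 + C) - 35 = -73 + C)
1/(73003 + x(243, n(4))) = 1/(73003 + (-73 + (-9 + 4² - 8*4))) = 1/(73003 + (-73 + (-9 + 16 - 32))) = 1/(73003 + (-73 - 25)) = 1/(73003 - 98) = 1/72905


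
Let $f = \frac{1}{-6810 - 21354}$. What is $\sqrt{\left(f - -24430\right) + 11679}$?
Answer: $\frac{5 \sqrt{286420522155}}{14082} \approx 190.02$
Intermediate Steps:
$f = - \frac{1}{28164}$ ($f = \frac{1}{-28164} = - \frac{1}{28164} \approx -3.5506 \cdot 10^{-5}$)
$\sqrt{\left(f - -24430\right) + 11679} = \sqrt{\left(- \frac{1}{28164} - -24430\right) + 11679} = \sqrt{\left(- \frac{1}{28164} + 24430\right) + 11679} = \sqrt{\frac{688046519}{28164} + 11679} = \sqrt{\frac{1016973875}{28164}} = \frac{5 \sqrt{286420522155}}{14082}$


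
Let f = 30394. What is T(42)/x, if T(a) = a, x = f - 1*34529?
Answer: -42/4135 ≈ -0.010157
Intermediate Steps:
x = -4135 (x = 30394 - 1*34529 = 30394 - 34529 = -4135)
T(42)/x = 42/(-4135) = 42*(-1/4135) = -42/4135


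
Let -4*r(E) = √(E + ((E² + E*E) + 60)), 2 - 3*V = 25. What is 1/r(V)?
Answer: -12*√1529/1529 ≈ -0.30689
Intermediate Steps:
V = -23/3 (V = ⅔ - ⅓*25 = ⅔ - 25/3 = -23/3 ≈ -7.6667)
r(E) = -√(60 + E + 2*E²)/4 (r(E) = -√(E + ((E² + E*E) + 60))/4 = -√(E + ((E² + E²) + 60))/4 = -√(E + (2*E² + 60))/4 = -√(E + (60 + 2*E²))/4 = -√(60 + E + 2*E²)/4)
1/r(V) = 1/(-√(60 - 23/3 + 2*(-23/3)²)/4) = 1/(-√(60 - 23/3 + 2*(529/9))/4) = 1/(-√(60 - 23/3 + 1058/9)/4) = 1/(-√1529/12) = -12*√1529/1529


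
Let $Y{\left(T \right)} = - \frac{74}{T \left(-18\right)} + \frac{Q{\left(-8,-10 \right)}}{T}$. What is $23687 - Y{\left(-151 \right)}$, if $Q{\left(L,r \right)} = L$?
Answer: $\frac{32190598}{1359} \approx 23687.0$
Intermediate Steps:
$Y{\left(T \right)} = - \frac{35}{9 T}$ ($Y{\left(T \right)} = - \frac{74}{T \left(-18\right)} - \frac{8}{T} = - \frac{74}{\left(-18\right) T} - \frac{8}{T} = - 74 \left(- \frac{1}{18 T}\right) - \frac{8}{T} = \frac{37}{9 T} - \frac{8}{T} = - \frac{35}{9 T}$)
$23687 - Y{\left(-151 \right)} = 23687 - - \frac{35}{9 \left(-151\right)} = 23687 - \left(- \frac{35}{9}\right) \left(- \frac{1}{151}\right) = 23687 - \frac{35}{1359} = \frac{32190598}{1359}$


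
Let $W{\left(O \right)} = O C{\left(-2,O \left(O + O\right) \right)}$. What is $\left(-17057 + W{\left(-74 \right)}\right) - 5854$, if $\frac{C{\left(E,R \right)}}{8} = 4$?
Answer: $-25279$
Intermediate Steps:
$C{\left(E,R \right)} = 32$ ($C{\left(E,R \right)} = 8 \cdot 4 = 32$)
$W{\left(O \right)} = 32 O$ ($W{\left(O \right)} = O 32 = 32 O$)
$\left(-17057 + W{\left(-74 \right)}\right) - 5854 = \left(-17057 + 32 \left(-74\right)\right) - 5854 = \left(-17057 - 2368\right) - 5854 = -19425 - 5854 = -25279$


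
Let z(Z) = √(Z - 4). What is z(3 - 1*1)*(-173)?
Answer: -173*I*√2 ≈ -244.66*I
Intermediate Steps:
z(Z) = √(-4 + Z)
z(3 - 1*1)*(-173) = √(-4 + (3 - 1*1))*(-173) = √(-4 + (3 - 1))*(-173) = √(-4 + 2)*(-173) = √(-2)*(-173) = (I*√2)*(-173) = -173*I*√2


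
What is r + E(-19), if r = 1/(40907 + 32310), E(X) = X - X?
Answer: 1/73217 ≈ 1.3658e-5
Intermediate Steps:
E(X) = 0
r = 1/73217 ≈ 1.3658e-5
r + E(-19) = 1/73217 + 0 = 1/73217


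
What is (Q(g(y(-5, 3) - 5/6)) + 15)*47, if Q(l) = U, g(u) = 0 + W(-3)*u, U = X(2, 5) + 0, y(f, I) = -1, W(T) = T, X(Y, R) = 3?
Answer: 846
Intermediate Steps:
U = 3 (U = 3 + 0 = 3)
g(u) = -3*u (g(u) = 0 - 3*u = -3*u)
Q(l) = 3
(Q(g(y(-5, 3) - 5/6)) + 15)*47 = (3 + 15)*47 = 18*47 = 846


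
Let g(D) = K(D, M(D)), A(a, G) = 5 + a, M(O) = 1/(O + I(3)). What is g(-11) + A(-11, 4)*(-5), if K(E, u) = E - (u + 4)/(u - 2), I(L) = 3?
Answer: 354/17 ≈ 20.824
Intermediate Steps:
M(O) = 1/(3 + O) (M(O) = 1/(O + 3) = 1/(3 + O))
K(E, u) = E - (4 + u)/(-2 + u)
g(D) = (-4 - 1/(3 + D) - 2*D + D/(3 + D))/(-2 + 1/(3 + D))
g(-11) + A(-11, 4)*(-5) = (13 + 2*(-11)² + 9*(-11))/(5 + 2*(-11)) + (5 - 11)*(-5) = (13 + 2*121 - 99)/(5 - 22) - 6*(-5) = (13 + 242 - 99)/(-17) + 30 = -1/17*156 + 30 = -156/17 + 30 = 354/17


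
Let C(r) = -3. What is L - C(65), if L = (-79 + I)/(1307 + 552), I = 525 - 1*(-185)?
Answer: 6208/1859 ≈ 3.3394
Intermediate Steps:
I = 710 (I = 525 + 185 = 710)
L = 631/1859 (L = (-79 + 710)/(1307 + 552) = 631/1859 ≈ 0.33943)
L - C(65) = 631/1859 - 1*(-3) = 631/1859 + 3 = 6208/1859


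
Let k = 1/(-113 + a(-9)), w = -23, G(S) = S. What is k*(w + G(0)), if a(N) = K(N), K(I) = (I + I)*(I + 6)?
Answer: 23/59 ≈ 0.38983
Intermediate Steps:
K(I) = 2*I*(6 + I) (K(I) = (2*I)*(6 + I) = 2*I*(6 + I))
a(N) = 2*N*(6 + N)
k = -1/59 (k = 1/(-113 + 2*(-9)*(6 - 9)) = 1/(-113 + 2*(-9)*(-3)) = 1/(-113 + 54) = 1/(-59) = -1/59 ≈ -0.016949)
k*(w + G(0)) = -(-23 + 0)/59 = -1/59*(-23) = 23/59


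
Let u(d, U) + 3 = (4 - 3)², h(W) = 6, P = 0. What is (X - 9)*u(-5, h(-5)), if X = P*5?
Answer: 18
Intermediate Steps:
X = 0 (X = 0*5 = 0)
u(d, U) = -2 (u(d, U) = -3 + (4 - 3)² = -3 + 1² = -3 + 1 = -2)
(X - 9)*u(-5, h(-5)) = (0 - 9)*(-2) = -9*(-2) = 18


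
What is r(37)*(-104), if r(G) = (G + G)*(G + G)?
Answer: -569504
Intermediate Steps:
r(G) = 4*G² (r(G) = (2*G)*(2*G) = 4*G²)
r(37)*(-104) = (4*37²)*(-104) = (4*1369)*(-104) = 5476*(-104) = -569504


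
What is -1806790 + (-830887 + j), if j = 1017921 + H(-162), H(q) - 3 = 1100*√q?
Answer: -1619753 + 9900*I*√2 ≈ -1.6198e+6 + 14001.0*I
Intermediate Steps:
H(q) = 3 + 1100*√q
j = 1017924 + 9900*I*√2 (j = 1017921 + (3 + 1100*√(-162)) = 1017921 + (3 + 1100*(9*I*√2)) = 1017921 + (3 + 9900*I*√2) = 1017924 + 9900*I*√2 ≈ 1.0179e+6 + 14001.0*I)
-1806790 + (-830887 + j) = -1806790 + (-830887 + (1017924 + 9900*I*√2)) = -1806790 + (187037 + 9900*I*√2) = -1619753 + 9900*I*√2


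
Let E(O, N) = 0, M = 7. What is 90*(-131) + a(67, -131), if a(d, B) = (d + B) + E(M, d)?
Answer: -11854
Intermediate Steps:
a(d, B) = B + d (a(d, B) = (d + B) + 0 = (B + d) + 0 = B + d)
90*(-131) + a(67, -131) = 90*(-131) + (-131 + 67) = -11790 - 64 = -11854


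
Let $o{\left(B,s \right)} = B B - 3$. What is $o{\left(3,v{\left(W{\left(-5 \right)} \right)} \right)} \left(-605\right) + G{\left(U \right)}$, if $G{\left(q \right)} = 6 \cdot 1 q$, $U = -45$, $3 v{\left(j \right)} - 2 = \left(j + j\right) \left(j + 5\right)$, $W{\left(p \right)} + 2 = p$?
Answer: $-3900$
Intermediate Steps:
$W{\left(p \right)} = -2 + p$
$v{\left(j \right)} = \frac{2}{3} + \frac{2 j \left(5 + j\right)}{3}$ ($v{\left(j \right)} = \frac{2}{3} + \frac{\left(j + j\right) \left(j + 5\right)}{3} = \frac{2}{3} + \frac{2 j \left(5 + j\right)}{3}$)
$o{\left(B,s \right)} = -3 + B^{2}$ ($o{\left(B,s \right)} = B^{2} - 3 = -3 + B^{2}$)
$G{\left(q \right)} = 6 q$
$o{\left(3,v{\left(W{\left(-5 \right)} \right)} \right)} \left(-605\right) + G{\left(U \right)} = \left(-3 + 3^{2}\right) \left(-605\right) + 6 \left(-45\right) = \left(-3 + 9\right) \left(-605\right) - 270 = 6 \left(-605\right) - 270 = -3630 - 270 = -3900$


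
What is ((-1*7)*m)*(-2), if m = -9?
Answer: -126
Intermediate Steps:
((-1*7)*m)*(-2) = (-1*7*(-9))*(-2) = -7*(-9)*(-2) = 63*(-2) = -126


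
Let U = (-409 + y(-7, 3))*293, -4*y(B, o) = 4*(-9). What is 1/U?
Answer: -1/117200 ≈ -8.5324e-6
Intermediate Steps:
y(B, o) = 9 (y(B, o) = -(-9) = -¼*(-36) = 9)
U = -117200 (U = (-409 + 9)*293 = -400*293 = -117200)
1/U = 1/(-117200) = -1/117200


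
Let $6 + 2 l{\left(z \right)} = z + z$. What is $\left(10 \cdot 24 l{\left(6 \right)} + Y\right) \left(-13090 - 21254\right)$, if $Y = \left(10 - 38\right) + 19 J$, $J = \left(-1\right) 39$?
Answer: $1682856$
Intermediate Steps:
$J = -39$
$l{\left(z \right)} = -3 + z$ ($l{\left(z \right)} = -3 + \frac{z + z}{2} = -3 + \frac{2 z}{2} = -3 + z$)
$Y = -769$ ($Y = \left(10 - 38\right) + 19 \left(-39\right) = \left(10 - 38\right) - 741 = -28 - 741 = -769$)
$\left(10 \cdot 24 l{\left(6 \right)} + Y\right) \left(-13090 - 21254\right) = \left(10 \cdot 24 \left(-3 + 6\right) - 769\right) \left(-13090 - 21254\right) = \left(240 \cdot 3 - 769\right) \left(-34344\right) = \left(720 - 769\right) \left(-34344\right) = \left(-49\right) \left(-34344\right) = 1682856$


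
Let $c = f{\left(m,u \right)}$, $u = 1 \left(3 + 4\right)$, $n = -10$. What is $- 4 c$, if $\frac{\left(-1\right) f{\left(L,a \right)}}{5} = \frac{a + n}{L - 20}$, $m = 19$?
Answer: $60$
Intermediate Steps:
$u = 7$ ($u = 1 \cdot 7 = 7$)
$f{\left(L,a \right)} = - \frac{5 \left(-10 + a\right)}{-20 + L}$ ($f{\left(L,a \right)} = - 5 \frac{a - 10}{L - 20} = - 5 \frac{-10 + a}{-20 + L} = - \frac{5 \left(-10 + a\right)}{-20 + L}$)
$c = -15$ ($c = \frac{5 \left(10 - 7\right)}{-20 + 19} = \frac{5 \left(10 - 7\right)}{-1} = 5 \left(-1\right) 3 = -15$)
$- 4 c = \left(-4\right) \left(-15\right) = 60$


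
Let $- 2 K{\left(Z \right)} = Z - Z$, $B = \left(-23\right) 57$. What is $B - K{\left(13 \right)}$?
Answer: $-1311$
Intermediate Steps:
$B = -1311$
$K{\left(Z \right)} = 0$ ($K{\left(Z \right)} = - \frac{Z - Z}{2} = \left(- \frac{1}{2}\right) 0 = 0$)
$B - K{\left(13 \right)} = -1311 - 0 = -1311 + 0 = -1311$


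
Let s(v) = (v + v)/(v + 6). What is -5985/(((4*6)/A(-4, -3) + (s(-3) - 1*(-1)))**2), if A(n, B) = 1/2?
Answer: -5985/2209 ≈ -2.7094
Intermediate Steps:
s(v) = 2*v/(6 + v) (s(v) = (2*v)/(6 + v) = 2*v/(6 + v))
A(n, B) = 1/2
-5985/(((4*6)/A(-4, -3) + (s(-3) - 1*(-1)))**2) = -5985/(((4*6)/(1/2) + (2*(-3)/(6 - 3) - 1*(-1)))**2) = -5985/((24*2 + (2*(-3)/3 + 1))**2) = -5985/((48 + (2*(-3)*(1/3) + 1))**2) = -5985/((48 + (-2 + 1))**2) = -5985/((48 - 1)**2) = -5985/(47**2) = -5985/2209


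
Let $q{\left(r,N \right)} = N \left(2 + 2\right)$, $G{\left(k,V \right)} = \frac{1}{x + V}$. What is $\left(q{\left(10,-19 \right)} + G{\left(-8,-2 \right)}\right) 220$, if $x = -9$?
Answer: $-16740$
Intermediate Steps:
$G{\left(k,V \right)} = \frac{1}{-9 + V}$
$q{\left(r,N \right)} = 4 N$ ($q{\left(r,N \right)} = N 4 = 4 N$)
$\left(q{\left(10,-19 \right)} + G{\left(-8,-2 \right)}\right) 220 = \left(4 \left(-19\right) + \frac{1}{-9 - 2}\right) 220 = \left(-76 + \frac{1}{-11}\right) 220 = \left(-76 - \frac{1}{11}\right) 220 = \left(- \frac{837}{11}\right) 220 = -16740$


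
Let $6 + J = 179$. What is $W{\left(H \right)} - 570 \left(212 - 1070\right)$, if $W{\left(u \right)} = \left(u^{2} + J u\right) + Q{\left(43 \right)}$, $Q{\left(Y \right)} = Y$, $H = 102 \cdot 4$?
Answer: $726151$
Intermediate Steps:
$H = 408$
$J = 173$ ($J = -6 + 179 = 173$)
$W{\left(u \right)} = 43 + u^{2} + 173 u$ ($W{\left(u \right)} = \left(u^{2} + 173 u\right) + 43 = 43 + u^{2} + 173 u$)
$W{\left(H \right)} - 570 \left(212 - 1070\right) = \left(43 + 408^{2} + 173 \cdot 408\right) - 570 \left(212 - 1070\right) = \left(43 + 166464 + 70584\right) - -489060 = 237091 + 489060 = 726151$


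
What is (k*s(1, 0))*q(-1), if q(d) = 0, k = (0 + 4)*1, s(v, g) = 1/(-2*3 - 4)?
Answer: 0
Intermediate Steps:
s(v, g) = -⅒ (s(v, g) = 1/(-6 - 4) = 1/(-10) = -⅒)
k = 4 (k = 4*1 = 4)
(k*s(1, 0))*q(-1) = (4*(-⅒))*0 = -⅖*0 = 0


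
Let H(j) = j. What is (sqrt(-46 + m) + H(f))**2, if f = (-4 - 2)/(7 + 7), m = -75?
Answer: (3 - 77*I)**2/49 ≈ -120.82 - 9.4286*I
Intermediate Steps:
f = -3/7 (f = -6/14 = -6*1/14 = -3/7 ≈ -0.42857)
(sqrt(-46 + m) + H(f))**2 = (sqrt(-46 - 75) - 3/7)**2 = (sqrt(-121) - 3/7)**2 = (11*I - 3/7)**2 = (-3/7 + 11*I)**2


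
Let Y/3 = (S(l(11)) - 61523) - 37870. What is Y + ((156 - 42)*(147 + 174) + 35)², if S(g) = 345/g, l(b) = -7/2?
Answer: 9389696164/7 ≈ 1.3414e+9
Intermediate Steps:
l(b) = -7/2 (l(b) = -7*½ = -7/2)
Y = -2089323/7 (Y = 3*((345/(-7/2) - 61523) - 37870) = 3*((345*(-2/7) - 61523) - 37870) = 3*((-690/7 - 61523) - 37870) = 3*(-431351/7 - 37870) = 3*(-696441/7) = -2089323/7 ≈ -2.9847e+5)
Y + ((156 - 42)*(147 + 174) + 35)² = -2089323/7 + ((156 - 42)*(147 + 174) + 35)² = -2089323/7 + (114*321 + 35)² = -2089323/7 + (36594 + 35)² = -2089323/7 + 36629² = -2089323/7 + 1341683641 = 9389696164/7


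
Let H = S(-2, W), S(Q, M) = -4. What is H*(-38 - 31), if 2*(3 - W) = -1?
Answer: 276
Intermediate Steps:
W = 7/2 (W = 3 - 1/2*(-1) = 3 + 1/2 = 7/2 ≈ 3.5000)
H = -4
H*(-38 - 31) = -4*(-38 - 31) = -4*(-69) = 276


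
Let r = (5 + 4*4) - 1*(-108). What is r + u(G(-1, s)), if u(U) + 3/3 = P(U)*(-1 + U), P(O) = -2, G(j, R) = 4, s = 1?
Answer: 122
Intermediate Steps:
u(U) = 1 - 2*U (u(U) = -1 - 2*(-1 + U) = -1 + (2 - 2*U) = 1 - 2*U)
r = 129 (r = (5 + 16) + 108 = 21 + 108 = 129)
r + u(G(-1, s)) = 129 + (1 - 2*4) = 129 + (1 - 8) = 129 - 7 = 122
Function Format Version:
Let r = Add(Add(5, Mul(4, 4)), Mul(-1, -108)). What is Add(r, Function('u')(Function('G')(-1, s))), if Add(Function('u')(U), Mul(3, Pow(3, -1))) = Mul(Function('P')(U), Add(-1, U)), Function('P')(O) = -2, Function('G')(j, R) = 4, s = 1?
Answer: 122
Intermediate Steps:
Function('u')(U) = Add(1, Mul(-2, U)) (Function('u')(U) = Add(-1, Mul(-2, Add(-1, U))) = Add(-1, Add(2, Mul(-2, U))) = Add(1, Mul(-2, U)))
r = 129 (r = Add(Add(5, 16), 108) = Add(21, 108) = 129)
Add(r, Function('u')(Function('G')(-1, s))) = Add(129, Add(1, Mul(-2, 4))) = Add(129, Add(1, -8)) = Add(129, -7) = 122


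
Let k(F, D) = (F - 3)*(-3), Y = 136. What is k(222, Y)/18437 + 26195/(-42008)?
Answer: -510556471/774501496 ≈ -0.65921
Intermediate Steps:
k(F, D) = 9 - 3*F (k(F, D) = (-3 + F)*(-3) = 9 - 3*F)
k(222, Y)/18437 + 26195/(-42008) = (9 - 3*222)/18437 + 26195/(-42008) = (9 - 666)*(1/18437) + 26195*(-1/42008) = -657*1/18437 - 26195/42008 = -657/18437 - 26195/42008 = -510556471/774501496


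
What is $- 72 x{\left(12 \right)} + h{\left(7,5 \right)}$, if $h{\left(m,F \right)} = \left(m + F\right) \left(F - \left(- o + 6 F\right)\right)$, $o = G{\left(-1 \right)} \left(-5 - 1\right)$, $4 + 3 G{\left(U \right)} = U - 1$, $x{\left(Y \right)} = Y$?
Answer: $-1020$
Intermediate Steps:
$G{\left(U \right)} = - \frac{5}{3} + \frac{U}{3}$ ($G{\left(U \right)} = - \frac{4}{3} + \frac{U - 1}{3} = - \frac{4}{3} + \frac{-1 + U}{3} = - \frac{4}{3} + \left(- \frac{1}{3} + \frac{U}{3}\right) = - \frac{5}{3} + \frac{U}{3}$)
$o = 12$ ($o = \left(- \frac{5}{3} + \frac{1}{3} \left(-1\right)\right) \left(-5 - 1\right) = \left(- \frac{5}{3} - \frac{1}{3}\right) \left(-6\right) = \left(-2\right) \left(-6\right) = 12$)
$h{\left(m,F \right)} = \left(12 - 5 F\right) \left(F + m\right)$ ($h{\left(m,F \right)} = \left(m + F\right) \left(F - \left(-12 + 6 F\right)\right) = \left(F + m\right) \left(F - \left(-12 + 6 F\right)\right) = \left(F + m\right) \left(12 - 5 F\right) = \left(12 - 5 F\right) \left(F + m\right)$)
$- 72 x{\left(12 \right)} + h{\left(7,5 \right)} = \left(-72\right) 12 + \left(- 5 \cdot 5^{2} + 12 \cdot 5 + 12 \cdot 7 - 25 \cdot 7\right) = -864 + \left(\left(-5\right) 25 + 60 + 84 - 175\right) = -864 + \left(-125 + 60 + 84 - 175\right) = -864 - 156 = -1020$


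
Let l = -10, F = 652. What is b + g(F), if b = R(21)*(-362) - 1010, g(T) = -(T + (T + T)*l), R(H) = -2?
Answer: 12102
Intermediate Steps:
g(T) = 19*T (g(T) = -(T + (T + T)*(-10)) = -(T + (2*T)*(-10)) = -(T - 20*T) = -(-19)*T = 19*T)
b = -286 (b = -2*(-362) - 1010 = 724 - 1010 = -286)
b + g(F) = -286 + 19*652 = -286 + 12388 = 12102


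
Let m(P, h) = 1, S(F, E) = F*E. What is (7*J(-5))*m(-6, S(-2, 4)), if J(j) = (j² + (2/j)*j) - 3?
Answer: 168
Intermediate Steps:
S(F, E) = E*F
J(j) = -1 + j² (J(j) = (j² + 2) - 3 = (2 + j²) - 3 = -1 + j²)
(7*J(-5))*m(-6, S(-2, 4)) = (7*(-1 + (-5)²))*1 = (7*(-1 + 25))*1 = (7*24)*1 = 168*1 = 168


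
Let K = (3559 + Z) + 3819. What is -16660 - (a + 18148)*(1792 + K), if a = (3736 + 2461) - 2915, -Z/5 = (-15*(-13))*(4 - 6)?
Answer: -238318260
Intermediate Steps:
Z = 1950 (Z = -5*(-15*(-13))*(4 - 6) = -975*(-2) = -5*(-390) = 1950)
K = 9328 (K = (3559 + 1950) + 3819 = 5509 + 3819 = 9328)
a = 3282 (a = 6197 - 2915 = 3282)
-16660 - (a + 18148)*(1792 + K) = -16660 - (3282 + 18148)*(1792 + 9328) = -16660 - 21430*11120 = -16660 - 1*238301600 = -16660 - 238301600 = -238318260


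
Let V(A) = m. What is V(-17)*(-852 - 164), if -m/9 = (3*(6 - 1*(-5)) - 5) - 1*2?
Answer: 237744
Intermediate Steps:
m = -234 (m = -9*((3*(6 - 1*(-5)) - 5) - 1*2) = -9*((3*(6 + 5) - 5) - 2) = -9*((3*11 - 5) - 2) = -9*((33 - 5) - 2) = -9*(28 - 2) = -9*26 = -234)
V(A) = -234
V(-17)*(-852 - 164) = -234*(-852 - 164) = -234*(-1016) = 237744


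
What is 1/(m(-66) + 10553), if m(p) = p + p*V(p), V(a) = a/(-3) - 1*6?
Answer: 1/9431 ≈ 0.00010603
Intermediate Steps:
V(a) = -6 - a/3 (V(a) = a*(-⅓) - 6 = -a/3 - 6 = -6 - a/3)
m(p) = p + p*(-6 - p/3)
1/(m(-66) + 10553) = 1/(-⅓*(-66)*(15 - 66) + 10553) = 1/(-⅓*(-66)*(-51) + 10553) = 1/(-1122 + 10553) = 1/9431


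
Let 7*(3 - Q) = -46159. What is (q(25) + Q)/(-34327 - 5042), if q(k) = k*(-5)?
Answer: -45305/275583 ≈ -0.16440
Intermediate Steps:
Q = 46180/7 (Q = 3 - 1/7*(-46159) = 3 + 46159/7 = 46180/7 ≈ 6597.1)
q(k) = -5*k
(q(25) + Q)/(-34327 - 5042) = (-5*25 + 46180/7)/(-34327 - 5042) = (-125 + 46180/7)/(-39369) = (45305/7)*(-1/39369) = -45305/275583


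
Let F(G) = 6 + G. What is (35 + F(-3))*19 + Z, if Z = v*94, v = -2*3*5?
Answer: -2098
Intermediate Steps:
v = -30 (v = -6*5 = -30)
Z = -2820 (Z = -30*94 = -2820)
(35 + F(-3))*19 + Z = (35 + (6 - 3))*19 - 2820 = (35 + 3)*19 - 2820 = 38*19 - 2820 = 722 - 2820 = -2098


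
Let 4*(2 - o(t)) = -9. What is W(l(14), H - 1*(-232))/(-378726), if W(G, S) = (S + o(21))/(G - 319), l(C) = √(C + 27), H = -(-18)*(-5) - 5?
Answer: 36047/30819206976 + 113*√41/30819206976 ≈ 1.1931e-6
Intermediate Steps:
o(t) = 17/4 (o(t) = 2 - ¼*(-9) = 2 + 9/4 = 17/4)
H = -95 (H = -6*15 - 5 = -90 - 5 = -95)
l(C) = √(27 + C)
W(G, S) = (17/4 + S)/(-319 + G) (W(G, S) = (S + 17/4)/(G - 319) = (17/4 + S)/(-319 + G))
W(l(14), H - 1*(-232))/(-378726) = ((17/4 + (-95 - 1*(-232)))/(-319 + √(27 + 14)))/(-378726) = ((17/4 + (-95 + 232))/(-319 + √41))*(-1/378726) = ((17/4 + 137)/(-319 + √41))*(-1/378726) = ((565/4)/(-319 + √41))*(-1/378726) = (565/(4*(-319 + √41)))*(-1/378726) = -565/(1514904*(-319 + √41))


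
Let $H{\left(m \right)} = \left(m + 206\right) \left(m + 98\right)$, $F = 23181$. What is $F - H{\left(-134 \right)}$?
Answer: $25773$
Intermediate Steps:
$H{\left(m \right)} = \left(98 + m\right) \left(206 + m\right)$ ($H{\left(m \right)} = \left(206 + m\right) \left(98 + m\right) = \left(98 + m\right) \left(206 + m\right)$)
$F - H{\left(-134 \right)} = 23181 - \left(20188 + \left(-134\right)^{2} + 304 \left(-134\right)\right) = 23181 - \left(20188 + 17956 - 40736\right) = 23181 - -2592 = 23181 + 2592 = 25773$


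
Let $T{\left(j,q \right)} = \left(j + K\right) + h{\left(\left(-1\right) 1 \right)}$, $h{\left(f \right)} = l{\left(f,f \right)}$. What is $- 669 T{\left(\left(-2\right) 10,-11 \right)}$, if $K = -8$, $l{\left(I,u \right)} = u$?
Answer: $19401$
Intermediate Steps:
$h{\left(f \right)} = f$
$T{\left(j,q \right)} = -9 + j$ ($T{\left(j,q \right)} = \left(j - 8\right) - 1 = \left(-8 + j\right) - 1 = -9 + j$)
$- 669 T{\left(\left(-2\right) 10,-11 \right)} = - 669 \left(-9 - 20\right) = \left(-669\right) \left(-29\right) = 19401$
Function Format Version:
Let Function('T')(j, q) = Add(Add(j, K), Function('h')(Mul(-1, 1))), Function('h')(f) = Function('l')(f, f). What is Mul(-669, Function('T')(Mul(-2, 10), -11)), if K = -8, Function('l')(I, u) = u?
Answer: 19401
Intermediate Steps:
Function('h')(f) = f
Function('T')(j, q) = Add(-9, j) (Function('T')(j, q) = Add(Add(j, -8), Mul(-1, 1)) = Add(Add(-8, j), -1) = Add(-9, j))
Mul(-669, Function('T')(Mul(-2, 10), -11)) = Mul(-669, Add(-9, Mul(-2, 10))) = Mul(-669, Add(-9, -20)) = Mul(-669, -29) = 19401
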